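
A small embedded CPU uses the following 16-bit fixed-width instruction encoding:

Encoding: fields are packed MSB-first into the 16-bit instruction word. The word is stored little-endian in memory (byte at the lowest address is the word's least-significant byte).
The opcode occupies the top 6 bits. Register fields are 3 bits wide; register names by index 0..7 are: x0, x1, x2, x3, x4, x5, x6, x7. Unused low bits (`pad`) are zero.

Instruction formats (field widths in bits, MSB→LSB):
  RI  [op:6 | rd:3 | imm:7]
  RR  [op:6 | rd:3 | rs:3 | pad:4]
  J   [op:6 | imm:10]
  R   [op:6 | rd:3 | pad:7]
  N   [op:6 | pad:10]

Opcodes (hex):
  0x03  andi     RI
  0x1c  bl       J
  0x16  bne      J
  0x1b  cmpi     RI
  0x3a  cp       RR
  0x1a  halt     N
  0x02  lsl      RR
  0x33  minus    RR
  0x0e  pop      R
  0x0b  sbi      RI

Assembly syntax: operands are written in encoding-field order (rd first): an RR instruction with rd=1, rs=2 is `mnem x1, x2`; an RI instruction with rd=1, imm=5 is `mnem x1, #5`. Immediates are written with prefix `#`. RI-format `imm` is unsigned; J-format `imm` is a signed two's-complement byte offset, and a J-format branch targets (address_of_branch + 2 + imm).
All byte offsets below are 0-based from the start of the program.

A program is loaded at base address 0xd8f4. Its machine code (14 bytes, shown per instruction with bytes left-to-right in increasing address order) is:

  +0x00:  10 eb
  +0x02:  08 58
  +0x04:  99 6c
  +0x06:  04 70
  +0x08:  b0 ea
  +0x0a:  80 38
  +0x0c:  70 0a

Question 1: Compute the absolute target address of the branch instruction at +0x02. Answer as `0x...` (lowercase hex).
0xd900

[02] 08 58 → 0x5808
  top 6b → 0x16 → bne [J]
  imm@[9:0]=0x8 ⇒ #8
  target = base 0xd8f4 + off 0x02 + 2 + imm 8 = 0xd900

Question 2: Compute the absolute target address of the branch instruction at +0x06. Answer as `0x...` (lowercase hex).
off 0x06: read 04 70 as little → 0x7004
  op=0x7004>>10=0x1c ⇒ bl (J)
  imm@[9:0]=0x4 ⇒ #4
  target = base 0xd8f4 + off 0x06 + 2 + imm 4 = 0xd900

0xd900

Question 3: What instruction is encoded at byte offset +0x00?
cp x6, x1

off 0x00: read 10 eb as little → 0xeb10
  top 6b → 0x3a → cp [RR]
  [9:7] rd=6 = x6
  [6:4] rs=1 = x1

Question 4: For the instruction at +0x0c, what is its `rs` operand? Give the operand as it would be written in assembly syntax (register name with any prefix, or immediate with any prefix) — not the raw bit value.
x7

@+0c  little-endian(70 0a) = 0x0a70
  op=0x0a70>>10=0x2 ⇒ lsl (RR)
  rd@[9:7]=0x4 ⇒ x4
  rs@[6:4]=0x7 ⇒ x7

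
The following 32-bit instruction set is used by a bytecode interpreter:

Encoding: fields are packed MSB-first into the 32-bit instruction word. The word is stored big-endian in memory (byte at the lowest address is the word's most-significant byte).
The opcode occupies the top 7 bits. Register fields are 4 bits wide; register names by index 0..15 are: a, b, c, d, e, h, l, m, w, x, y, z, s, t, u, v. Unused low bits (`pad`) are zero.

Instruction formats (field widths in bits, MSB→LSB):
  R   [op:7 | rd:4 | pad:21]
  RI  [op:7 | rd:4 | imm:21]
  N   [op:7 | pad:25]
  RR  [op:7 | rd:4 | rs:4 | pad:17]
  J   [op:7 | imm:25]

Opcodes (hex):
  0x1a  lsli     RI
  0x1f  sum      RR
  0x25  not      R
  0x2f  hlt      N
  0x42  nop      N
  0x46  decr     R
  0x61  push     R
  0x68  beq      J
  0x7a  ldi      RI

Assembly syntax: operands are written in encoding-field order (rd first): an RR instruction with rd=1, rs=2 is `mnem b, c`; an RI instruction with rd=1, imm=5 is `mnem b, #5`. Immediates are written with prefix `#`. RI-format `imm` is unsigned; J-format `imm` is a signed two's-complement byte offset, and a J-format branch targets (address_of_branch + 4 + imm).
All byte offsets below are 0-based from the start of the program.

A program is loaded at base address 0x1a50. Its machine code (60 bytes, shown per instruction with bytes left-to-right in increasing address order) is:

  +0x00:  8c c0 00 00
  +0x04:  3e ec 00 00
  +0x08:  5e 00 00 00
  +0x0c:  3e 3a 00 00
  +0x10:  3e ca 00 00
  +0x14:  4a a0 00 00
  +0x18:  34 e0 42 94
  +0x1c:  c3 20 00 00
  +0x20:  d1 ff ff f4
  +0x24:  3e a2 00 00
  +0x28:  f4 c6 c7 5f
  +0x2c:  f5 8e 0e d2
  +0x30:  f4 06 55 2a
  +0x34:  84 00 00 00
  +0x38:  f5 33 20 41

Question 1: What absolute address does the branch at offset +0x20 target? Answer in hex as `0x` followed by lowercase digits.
0x1a68

off 0x20: read d1 ff ff f4 as big → 0xd1fffff4
  opcode bits[31:25]=0x68: beq/J
  imm@[24:0]=0x1fffff4 (s25→-12) ⇒ #-12
  target = base 0x1a50 + off 0x20 + 4 + imm -12 = 0x1a68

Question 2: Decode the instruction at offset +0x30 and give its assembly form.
@+30  big-endian(f4 06 55 2a) = 0xf406552a
  opcode bits[31:25]=0x7a: ldi/RI
  rd@[24:21]=0x0 ⇒ a
  imm@[20:0]=0x6552a ⇒ #415018

ldi a, #415018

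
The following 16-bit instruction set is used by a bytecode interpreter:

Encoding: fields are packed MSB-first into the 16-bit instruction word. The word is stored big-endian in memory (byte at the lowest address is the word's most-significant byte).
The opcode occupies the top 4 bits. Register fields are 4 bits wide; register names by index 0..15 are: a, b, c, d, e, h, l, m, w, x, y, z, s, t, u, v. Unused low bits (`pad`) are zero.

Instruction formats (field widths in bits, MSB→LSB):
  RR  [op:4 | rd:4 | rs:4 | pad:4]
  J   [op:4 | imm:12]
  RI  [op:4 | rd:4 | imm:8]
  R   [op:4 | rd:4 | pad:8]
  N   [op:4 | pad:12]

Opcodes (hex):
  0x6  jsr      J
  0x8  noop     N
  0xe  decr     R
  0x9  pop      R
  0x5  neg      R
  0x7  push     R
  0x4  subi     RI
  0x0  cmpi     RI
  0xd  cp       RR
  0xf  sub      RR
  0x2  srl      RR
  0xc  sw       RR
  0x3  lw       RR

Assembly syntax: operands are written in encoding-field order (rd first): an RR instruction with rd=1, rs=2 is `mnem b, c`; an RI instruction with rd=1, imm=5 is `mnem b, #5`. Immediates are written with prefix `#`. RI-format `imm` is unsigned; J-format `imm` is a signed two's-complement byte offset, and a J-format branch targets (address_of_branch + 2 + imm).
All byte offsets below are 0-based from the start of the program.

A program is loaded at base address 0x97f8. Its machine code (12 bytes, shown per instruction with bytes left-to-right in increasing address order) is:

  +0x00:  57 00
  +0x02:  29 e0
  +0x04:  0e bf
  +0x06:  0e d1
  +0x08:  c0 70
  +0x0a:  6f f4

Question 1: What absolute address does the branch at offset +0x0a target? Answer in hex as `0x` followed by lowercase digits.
0x97f8

off 0x0a: read 6f f4 as big → 0x6ff4
  op=0x6ff4>>12=0x6 ⇒ jsr (J)
  imm: (w>>0)&0xfff=0xff4 (s12→-12) → #-12
  target = base 0x97f8 + off 0x0a + 2 + imm -12 = 0x97f8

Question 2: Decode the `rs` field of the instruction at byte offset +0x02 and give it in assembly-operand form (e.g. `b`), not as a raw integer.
u

[02] 29 e0 → 0x29e0
  opcode bits[15:12]=0x2: srl/RR
  rd@[11:8]=0x9 ⇒ x
  rs@[7:4]=0xe ⇒ u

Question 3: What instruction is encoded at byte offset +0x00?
off 0x00: read 57 00 as big → 0x5700
  opcode bits[15:12]=0x5: neg/R
  rd: (w>>8)&0xf=0x7 → m

neg m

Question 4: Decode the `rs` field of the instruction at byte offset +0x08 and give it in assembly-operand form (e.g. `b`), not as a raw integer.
m

off 0x08: read c0 70 as big → 0xc070
  opcode bits[15:12]=0xc: sw/RR
  rd: (w>>8)&0xf=0x0 → a
  rs: (w>>4)&0xf=0x7 → m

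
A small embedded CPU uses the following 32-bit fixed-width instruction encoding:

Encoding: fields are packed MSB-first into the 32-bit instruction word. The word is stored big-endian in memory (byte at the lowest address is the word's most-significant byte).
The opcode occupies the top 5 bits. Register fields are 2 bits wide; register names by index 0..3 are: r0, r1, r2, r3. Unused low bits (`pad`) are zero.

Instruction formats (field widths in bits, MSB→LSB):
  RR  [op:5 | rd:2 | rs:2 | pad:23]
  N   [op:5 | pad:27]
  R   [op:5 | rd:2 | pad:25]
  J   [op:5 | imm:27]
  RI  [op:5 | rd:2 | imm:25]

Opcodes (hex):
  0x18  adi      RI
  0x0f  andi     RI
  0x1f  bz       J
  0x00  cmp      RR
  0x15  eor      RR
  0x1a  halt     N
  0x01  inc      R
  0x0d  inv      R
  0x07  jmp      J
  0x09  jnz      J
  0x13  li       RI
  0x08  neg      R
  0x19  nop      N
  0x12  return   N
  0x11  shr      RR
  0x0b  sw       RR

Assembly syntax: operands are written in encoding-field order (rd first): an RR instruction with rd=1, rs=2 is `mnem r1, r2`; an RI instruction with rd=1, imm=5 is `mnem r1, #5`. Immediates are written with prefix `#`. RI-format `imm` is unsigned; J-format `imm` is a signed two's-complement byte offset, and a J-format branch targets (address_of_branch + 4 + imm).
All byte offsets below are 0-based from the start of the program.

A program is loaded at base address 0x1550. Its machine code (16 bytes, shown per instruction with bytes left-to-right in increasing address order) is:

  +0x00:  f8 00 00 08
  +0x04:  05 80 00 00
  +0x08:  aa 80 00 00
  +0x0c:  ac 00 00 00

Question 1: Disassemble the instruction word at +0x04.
@+04  big-endian(05 80 00 00) = 0x05800000
  opcode bits[31:27]=0x0: cmp/RR
  rd@[26:25]=0x2 ⇒ r2
  rs@[24:23]=0x3 ⇒ r3

cmp r2, r3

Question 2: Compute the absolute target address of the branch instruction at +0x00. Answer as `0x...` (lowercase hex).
off 0x00: read f8 00 00 08 as big → 0xf8000008
  op=0xf8000008>>27=0x1f ⇒ bz (J)
  imm@[26:0]=0x8 ⇒ #8
  target = base 0x1550 + off 0x00 + 4 + imm 8 = 0x155c

0x155c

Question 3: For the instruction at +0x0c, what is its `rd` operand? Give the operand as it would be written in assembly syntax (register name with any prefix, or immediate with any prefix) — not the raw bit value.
r2

@+0c  big-endian(ac 00 00 00) = 0xac000000
  top 5b → 0x15 → eor [RR]
  rd: (w>>25)&0x3=0x2 → r2
  rs: (w>>23)&0x3=0x0 → r0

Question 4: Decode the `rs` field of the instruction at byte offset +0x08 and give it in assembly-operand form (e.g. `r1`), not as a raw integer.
+0x08: aa 80 00 00 ⇒ word 0xaa800000 (big)
  op=0xaa800000>>27=0x15 ⇒ eor (RR)
  rd: (w>>25)&0x3=0x1 → r1
  rs: (w>>23)&0x3=0x1 → r1

r1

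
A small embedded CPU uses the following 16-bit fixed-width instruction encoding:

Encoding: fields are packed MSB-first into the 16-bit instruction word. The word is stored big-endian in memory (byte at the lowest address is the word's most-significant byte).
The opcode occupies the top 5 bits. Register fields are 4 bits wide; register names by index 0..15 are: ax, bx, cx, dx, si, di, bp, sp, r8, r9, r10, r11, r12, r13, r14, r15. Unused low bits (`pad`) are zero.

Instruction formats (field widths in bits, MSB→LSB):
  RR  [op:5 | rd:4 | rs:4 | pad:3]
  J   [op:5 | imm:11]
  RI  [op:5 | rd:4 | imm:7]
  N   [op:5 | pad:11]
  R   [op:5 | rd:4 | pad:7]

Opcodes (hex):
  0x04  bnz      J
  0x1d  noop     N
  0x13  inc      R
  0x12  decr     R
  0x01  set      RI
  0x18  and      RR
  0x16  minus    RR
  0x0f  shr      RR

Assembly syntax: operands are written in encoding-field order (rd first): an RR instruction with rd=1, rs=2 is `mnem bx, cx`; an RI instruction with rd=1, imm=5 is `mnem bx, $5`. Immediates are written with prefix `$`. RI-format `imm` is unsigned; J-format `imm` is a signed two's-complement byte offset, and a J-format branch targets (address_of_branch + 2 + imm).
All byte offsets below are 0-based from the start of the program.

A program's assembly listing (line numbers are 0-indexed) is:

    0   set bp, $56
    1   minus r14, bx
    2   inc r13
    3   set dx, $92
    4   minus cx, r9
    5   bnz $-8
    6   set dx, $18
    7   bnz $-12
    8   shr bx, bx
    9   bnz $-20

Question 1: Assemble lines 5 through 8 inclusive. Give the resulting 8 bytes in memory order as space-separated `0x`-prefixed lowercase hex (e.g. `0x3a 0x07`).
0x27 0xf8 0x09 0x92 0x27 0xf4 0x78 0x88

L5: bnz op=0x4:5|imm=-8:11 ⇒ 0x27f8 ⇒ big 27 f8
L6: set op=0x1:5|rd=3:4|imm=18:7 ⇒ 0x0992 ⇒ big 09 92
L7: bnz op=0x4:5|imm=-12:11 ⇒ 0x27f4 ⇒ big 27 f4
L8: shr op=0xf:5|rd=1:4|rs=1:4|pad=0:3 ⇒ 0x7888 ⇒ big 78 88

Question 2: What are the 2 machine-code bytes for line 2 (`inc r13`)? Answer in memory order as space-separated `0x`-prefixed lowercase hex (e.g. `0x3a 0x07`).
0x9e 0x80

L2: inc op=0x13:5|rd=13:4|pad=0:7 ⇒ 0x9e80 ⇒ big 9e 80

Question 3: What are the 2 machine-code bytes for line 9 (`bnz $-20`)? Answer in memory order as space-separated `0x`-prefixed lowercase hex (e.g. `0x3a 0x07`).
L9: bnz op=0x4:5|imm=-20:11 ⇒ 0x27ec ⇒ big 27 ec

0x27 0xec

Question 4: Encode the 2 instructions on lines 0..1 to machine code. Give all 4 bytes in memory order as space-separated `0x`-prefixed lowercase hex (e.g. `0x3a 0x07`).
0. set fields op=0x1:5|rd=6:4|imm=56:7 → word 0b38h → 0b 38
1. minus fields op=0x16:5|rd=14:4|rs=1:4|pad=0:3 → word b708h → b7 08

0x0b 0x38 0xb7 0x08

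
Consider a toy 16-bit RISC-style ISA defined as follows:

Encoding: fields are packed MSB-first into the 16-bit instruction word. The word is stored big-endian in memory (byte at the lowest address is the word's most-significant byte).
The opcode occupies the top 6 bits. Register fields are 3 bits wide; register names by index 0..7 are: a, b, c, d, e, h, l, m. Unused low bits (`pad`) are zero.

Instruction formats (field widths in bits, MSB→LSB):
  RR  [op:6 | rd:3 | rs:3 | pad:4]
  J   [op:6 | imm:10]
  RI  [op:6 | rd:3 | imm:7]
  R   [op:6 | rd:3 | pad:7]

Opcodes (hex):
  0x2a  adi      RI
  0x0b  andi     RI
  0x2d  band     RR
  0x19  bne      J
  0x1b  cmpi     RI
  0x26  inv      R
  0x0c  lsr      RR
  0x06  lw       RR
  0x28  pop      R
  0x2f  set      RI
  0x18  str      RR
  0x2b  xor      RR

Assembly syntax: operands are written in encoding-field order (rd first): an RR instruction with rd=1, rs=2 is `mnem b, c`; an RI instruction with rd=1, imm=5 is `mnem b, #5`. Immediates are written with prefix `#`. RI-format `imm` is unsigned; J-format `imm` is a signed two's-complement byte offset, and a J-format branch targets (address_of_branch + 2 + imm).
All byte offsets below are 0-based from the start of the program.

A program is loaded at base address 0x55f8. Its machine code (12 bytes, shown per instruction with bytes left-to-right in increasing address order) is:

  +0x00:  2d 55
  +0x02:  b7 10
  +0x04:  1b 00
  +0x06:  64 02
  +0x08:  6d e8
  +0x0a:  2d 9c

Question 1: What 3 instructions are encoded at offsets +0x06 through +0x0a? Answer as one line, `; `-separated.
bne #2; cmpi d, #104; andi d, #28

@+06  big-endian(64 02) = 0x6402
  opcode bits[15:10]=0x19: bne/J
  imm: (w>>0)&0x3ff=0x2 → #2
@+08  big-endian(6d e8) = 0x6de8
  opcode bits[15:10]=0x1b: cmpi/RI
  rd: (w>>7)&0x7=0x3 → d
  imm: (w>>0)&0x7f=0x68 → #104
@+0a  big-endian(2d 9c) = 0x2d9c
  opcode bits[15:10]=0xb: andi/RI
  rd: (w>>7)&0x7=0x3 → d
  imm: (w>>0)&0x7f=0x1c → #28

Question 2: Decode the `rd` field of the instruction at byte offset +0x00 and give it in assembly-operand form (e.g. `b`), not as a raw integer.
c

[00] 2d 55 → 0x2d55
  top 6b → 0xb → andi [RI]
  [9:7] rd=2 = c
  [6:0] imm=85 = #85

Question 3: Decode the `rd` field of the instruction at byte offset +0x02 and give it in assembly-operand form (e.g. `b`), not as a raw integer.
@+02  big-endian(b7 10) = 0xb710
  opcode bits[15:10]=0x2d: band/RR
  rd: (w>>7)&0x7=0x6 → l
  rs: (w>>4)&0x7=0x1 → b

l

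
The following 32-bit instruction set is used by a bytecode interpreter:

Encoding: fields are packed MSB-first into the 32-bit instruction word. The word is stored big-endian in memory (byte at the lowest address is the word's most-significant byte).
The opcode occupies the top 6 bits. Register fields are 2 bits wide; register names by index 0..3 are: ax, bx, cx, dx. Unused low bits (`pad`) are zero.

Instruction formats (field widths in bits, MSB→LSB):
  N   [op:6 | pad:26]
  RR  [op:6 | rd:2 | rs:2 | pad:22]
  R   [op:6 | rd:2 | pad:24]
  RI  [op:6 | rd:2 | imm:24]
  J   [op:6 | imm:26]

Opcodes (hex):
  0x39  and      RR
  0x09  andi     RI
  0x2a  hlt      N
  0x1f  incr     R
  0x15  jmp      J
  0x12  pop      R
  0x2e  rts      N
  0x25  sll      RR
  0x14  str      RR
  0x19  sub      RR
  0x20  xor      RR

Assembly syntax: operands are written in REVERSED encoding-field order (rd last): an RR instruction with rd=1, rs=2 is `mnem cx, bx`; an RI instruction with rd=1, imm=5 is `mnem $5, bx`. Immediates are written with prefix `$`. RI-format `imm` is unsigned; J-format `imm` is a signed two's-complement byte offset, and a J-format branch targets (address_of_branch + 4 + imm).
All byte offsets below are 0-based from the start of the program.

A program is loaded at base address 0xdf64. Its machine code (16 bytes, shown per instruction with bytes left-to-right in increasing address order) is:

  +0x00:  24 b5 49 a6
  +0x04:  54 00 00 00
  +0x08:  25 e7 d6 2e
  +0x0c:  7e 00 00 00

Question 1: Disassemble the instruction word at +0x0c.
incr cx

+0x0c: 7e 00 00 00 ⇒ word 0x7e000000 (big)
  opcode bits[31:26]=0x1f: incr/R
  [25:24] rd=2 = cx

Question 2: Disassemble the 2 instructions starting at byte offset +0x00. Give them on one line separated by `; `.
andi $11880870, ax; jmp $0

[00] 24 b5 49 a6 → 0x24b549a6
  opcode bits[31:26]=0x9: andi/RI
  rd@[25:24]=0x0 ⇒ ax
  imm@[23:0]=0xb549a6 ⇒ $11880870
[04] 54 00 00 00 → 0x54000000
  opcode bits[31:26]=0x15: jmp/J
  imm@[25:0]=0x0 ⇒ $0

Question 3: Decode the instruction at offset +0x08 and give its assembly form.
[08] 25 e7 d6 2e → 0x25e7d62e
  top 6b → 0x9 → andi [RI]
  rd@[25:24]=0x1 ⇒ bx
  imm@[23:0]=0xe7d62e ⇒ $15193646

andi $15193646, bx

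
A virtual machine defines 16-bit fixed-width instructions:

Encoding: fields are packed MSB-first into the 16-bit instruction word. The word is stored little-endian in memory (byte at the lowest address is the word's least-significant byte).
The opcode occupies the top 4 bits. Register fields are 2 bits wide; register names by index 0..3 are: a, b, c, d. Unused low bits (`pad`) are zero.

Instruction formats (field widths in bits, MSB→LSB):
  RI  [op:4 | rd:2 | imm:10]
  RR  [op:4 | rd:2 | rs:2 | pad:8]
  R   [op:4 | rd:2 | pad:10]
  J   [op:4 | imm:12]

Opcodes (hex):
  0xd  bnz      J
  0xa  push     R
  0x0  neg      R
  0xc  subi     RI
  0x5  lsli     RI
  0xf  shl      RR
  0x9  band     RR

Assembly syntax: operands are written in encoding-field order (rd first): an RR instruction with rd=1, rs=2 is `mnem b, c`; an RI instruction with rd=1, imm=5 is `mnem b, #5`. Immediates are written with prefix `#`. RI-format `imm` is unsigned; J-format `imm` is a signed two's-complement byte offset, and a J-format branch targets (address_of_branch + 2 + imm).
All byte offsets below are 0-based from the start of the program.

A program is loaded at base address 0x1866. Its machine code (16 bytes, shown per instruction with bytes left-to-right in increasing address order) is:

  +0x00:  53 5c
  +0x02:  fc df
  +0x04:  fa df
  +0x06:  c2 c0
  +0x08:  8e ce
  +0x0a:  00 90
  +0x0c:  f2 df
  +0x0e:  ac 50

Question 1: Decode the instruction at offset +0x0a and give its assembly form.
[0a] 00 90 → 0x9000
  top 4b → 0x9 → band [RR]
  rd: (w>>10)&0x3=0x0 → a
  rs: (w>>8)&0x3=0x0 → a

band a, a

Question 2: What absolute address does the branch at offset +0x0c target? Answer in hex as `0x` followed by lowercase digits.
0x1866

off 0x0c: read f2 df as little → 0xdff2
  opcode bits[15:12]=0xd: bnz/J
  [11:0] imm=4082 (s12→-14) = #-14
  target = base 0x1866 + off 0x0c + 2 + imm -14 = 0x1866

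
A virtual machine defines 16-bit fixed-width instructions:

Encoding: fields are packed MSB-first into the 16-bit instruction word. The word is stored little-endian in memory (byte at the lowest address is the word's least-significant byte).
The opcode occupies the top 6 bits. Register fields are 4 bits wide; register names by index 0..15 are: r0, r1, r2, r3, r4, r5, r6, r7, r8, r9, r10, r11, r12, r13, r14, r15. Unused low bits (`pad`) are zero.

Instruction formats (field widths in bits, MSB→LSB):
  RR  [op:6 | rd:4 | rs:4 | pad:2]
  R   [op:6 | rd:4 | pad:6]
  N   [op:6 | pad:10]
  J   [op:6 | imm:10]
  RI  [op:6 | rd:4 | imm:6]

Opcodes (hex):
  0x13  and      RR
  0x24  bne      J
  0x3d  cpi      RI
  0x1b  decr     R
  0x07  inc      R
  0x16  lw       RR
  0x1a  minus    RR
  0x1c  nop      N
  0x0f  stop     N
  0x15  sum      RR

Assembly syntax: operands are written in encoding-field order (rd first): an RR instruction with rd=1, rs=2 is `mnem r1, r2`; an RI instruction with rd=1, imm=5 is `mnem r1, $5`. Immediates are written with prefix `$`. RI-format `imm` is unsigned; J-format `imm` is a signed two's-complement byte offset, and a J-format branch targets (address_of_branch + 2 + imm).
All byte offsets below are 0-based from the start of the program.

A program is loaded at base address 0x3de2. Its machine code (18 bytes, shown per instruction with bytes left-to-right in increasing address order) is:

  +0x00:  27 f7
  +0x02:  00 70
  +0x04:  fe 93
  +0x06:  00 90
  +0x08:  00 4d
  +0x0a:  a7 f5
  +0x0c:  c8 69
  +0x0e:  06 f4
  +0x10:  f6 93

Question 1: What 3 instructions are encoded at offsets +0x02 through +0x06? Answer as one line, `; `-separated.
nop; bne $-2; bne $0

off 0x02: read 00 70 as little → 0x7000
  top 6b → 0x1c → nop [N]
off 0x04: read fe 93 as little → 0x93fe
  top 6b → 0x24 → bne [J]
  imm@[9:0]=0x3fe (s10→-2) ⇒ $-2
off 0x06: read 00 90 as little → 0x9000
  top 6b → 0x24 → bne [J]
  imm@[9:0]=0x0 ⇒ $0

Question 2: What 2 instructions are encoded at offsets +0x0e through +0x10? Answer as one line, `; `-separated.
off 0x0e: read 06 f4 as little → 0xf406
  op=0xf406>>10=0x3d ⇒ cpi (RI)
  rd: (w>>6)&0xf=0x0 → r0
  imm: (w>>0)&0x3f=0x6 → $6
off 0x10: read f6 93 as little → 0x93f6
  op=0x93f6>>10=0x24 ⇒ bne (J)
  imm: (w>>0)&0x3ff=0x3f6 (s10→-10) → $-10

cpi r0, $6; bne $-10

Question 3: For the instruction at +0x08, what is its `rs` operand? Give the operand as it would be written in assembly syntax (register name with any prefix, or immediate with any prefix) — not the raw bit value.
[08] 00 4d → 0x4d00
  top 6b → 0x13 → and [RR]
  rd: (w>>6)&0xf=0x4 → r4
  rs: (w>>2)&0xf=0x0 → r0

r0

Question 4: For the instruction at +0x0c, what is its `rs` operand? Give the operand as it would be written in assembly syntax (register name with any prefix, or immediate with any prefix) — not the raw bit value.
off 0x0c: read c8 69 as little → 0x69c8
  op=0x69c8>>10=0x1a ⇒ minus (RR)
  rd@[9:6]=0x7 ⇒ r7
  rs@[5:2]=0x2 ⇒ r2

r2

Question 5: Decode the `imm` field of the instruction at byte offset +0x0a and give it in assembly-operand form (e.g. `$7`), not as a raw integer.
off 0x0a: read a7 f5 as little → 0xf5a7
  top 6b → 0x3d → cpi [RI]
  rd@[9:6]=0x6 ⇒ r6
  imm@[5:0]=0x27 ⇒ $39

$39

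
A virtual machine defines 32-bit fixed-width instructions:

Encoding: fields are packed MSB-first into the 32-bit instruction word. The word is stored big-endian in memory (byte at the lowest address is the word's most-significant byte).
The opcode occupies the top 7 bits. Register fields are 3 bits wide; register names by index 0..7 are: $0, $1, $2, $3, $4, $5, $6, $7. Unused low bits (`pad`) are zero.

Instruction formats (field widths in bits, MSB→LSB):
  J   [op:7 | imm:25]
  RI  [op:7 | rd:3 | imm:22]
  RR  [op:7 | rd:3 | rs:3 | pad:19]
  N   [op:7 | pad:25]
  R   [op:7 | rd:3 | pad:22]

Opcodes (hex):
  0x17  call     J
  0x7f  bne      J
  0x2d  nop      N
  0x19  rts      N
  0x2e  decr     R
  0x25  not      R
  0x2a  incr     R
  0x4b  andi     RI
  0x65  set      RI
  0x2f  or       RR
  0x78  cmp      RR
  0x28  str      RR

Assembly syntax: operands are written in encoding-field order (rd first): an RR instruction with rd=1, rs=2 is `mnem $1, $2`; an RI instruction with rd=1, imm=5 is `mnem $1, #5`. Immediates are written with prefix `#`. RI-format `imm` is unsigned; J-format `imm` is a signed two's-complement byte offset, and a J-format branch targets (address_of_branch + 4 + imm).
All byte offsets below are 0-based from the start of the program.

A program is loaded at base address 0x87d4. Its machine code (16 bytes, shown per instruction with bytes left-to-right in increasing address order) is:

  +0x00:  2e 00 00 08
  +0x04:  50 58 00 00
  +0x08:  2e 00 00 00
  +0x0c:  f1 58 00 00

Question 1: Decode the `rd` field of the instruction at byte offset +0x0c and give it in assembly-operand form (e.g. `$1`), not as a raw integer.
$5

+0x0c: f1 58 00 00 ⇒ word 0xf1580000 (big)
  opcode bits[31:25]=0x78: cmp/RR
  [24:22] rd=5 = $5
  [21:19] rs=3 = $3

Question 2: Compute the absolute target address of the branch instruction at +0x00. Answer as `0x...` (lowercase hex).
0x87e0

[00] 2e 00 00 08 → 0x2e000008
  opcode bits[31:25]=0x17: call/J
  [24:0] imm=8 = #8
  target = base 0x87d4 + off 0x00 + 4 + imm 8 = 0x87e0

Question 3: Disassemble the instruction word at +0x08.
off 0x08: read 2e 00 00 00 as big → 0x2e000000
  top 7b → 0x17 → call [J]
  imm: (w>>0)&0x1ffffff=0x0 → #0

call #0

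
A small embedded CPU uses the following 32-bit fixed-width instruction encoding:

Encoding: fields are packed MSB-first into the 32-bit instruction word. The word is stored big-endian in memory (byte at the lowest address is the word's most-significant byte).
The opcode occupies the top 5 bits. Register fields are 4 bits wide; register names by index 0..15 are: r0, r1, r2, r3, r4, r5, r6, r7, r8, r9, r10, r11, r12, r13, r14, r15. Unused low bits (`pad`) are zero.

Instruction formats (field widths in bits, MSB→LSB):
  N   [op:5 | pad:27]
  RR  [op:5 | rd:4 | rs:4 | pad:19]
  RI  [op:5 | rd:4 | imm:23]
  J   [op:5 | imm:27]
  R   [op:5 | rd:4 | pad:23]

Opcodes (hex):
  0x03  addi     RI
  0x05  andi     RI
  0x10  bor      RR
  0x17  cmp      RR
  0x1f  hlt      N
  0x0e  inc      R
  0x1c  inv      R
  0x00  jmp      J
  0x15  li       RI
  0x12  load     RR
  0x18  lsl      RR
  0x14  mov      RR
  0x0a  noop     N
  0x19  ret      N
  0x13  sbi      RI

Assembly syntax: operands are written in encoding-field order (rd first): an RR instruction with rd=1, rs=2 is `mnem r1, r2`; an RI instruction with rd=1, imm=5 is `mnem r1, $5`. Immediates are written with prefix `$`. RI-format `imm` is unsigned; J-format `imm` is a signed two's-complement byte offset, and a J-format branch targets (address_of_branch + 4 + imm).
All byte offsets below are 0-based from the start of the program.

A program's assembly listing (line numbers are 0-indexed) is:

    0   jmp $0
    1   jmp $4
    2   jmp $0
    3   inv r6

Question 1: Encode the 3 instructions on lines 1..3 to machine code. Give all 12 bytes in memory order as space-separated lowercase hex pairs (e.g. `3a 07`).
00 00 00 04 00 00 00 00 e3 00 00 00

1. jmp fields op=0x0:5|imm=4:27 → word 00000004h → 00 00 00 04
2. jmp fields op=0x0:5|imm=0:27 → word 00000000h → 00 00 00 00
3. inv fields op=0x1c:5|rd=6:4|pad=0:23 → word e3000000h → e3 00 00 00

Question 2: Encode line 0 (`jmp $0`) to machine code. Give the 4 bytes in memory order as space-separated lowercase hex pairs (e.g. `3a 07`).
0. jmp fields op=0x0:5|imm=0:27 → word 00000000h → 00 00 00 00

00 00 00 00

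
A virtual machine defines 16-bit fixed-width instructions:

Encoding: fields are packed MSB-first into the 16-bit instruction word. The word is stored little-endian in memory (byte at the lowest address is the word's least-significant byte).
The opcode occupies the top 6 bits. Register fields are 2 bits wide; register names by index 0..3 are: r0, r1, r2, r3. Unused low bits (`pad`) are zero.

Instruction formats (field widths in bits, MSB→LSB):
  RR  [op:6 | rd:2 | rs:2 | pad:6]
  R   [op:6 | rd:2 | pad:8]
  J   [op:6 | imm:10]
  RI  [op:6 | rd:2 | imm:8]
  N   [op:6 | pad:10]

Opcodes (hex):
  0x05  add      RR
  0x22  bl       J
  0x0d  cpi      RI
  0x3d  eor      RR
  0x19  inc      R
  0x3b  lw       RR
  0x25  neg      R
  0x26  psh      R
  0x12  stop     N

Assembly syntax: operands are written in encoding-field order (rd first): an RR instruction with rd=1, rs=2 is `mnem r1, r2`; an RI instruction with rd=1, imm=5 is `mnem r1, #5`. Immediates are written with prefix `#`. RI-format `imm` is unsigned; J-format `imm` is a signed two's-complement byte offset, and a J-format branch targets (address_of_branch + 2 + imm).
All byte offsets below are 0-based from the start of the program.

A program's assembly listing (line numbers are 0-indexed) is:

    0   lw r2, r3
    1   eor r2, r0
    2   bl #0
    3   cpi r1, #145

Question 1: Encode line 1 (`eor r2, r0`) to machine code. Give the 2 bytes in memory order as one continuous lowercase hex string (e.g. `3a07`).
00f6

line 1 (eor): pack op=0x3d:6|rd=2:2|rs=0:2|pad=0:6 = 0xf600; little→ 00 f6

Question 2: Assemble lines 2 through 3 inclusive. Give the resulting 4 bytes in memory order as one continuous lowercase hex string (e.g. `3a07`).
L2: bl op=0x22:6|imm=0:10 ⇒ 0x8800 ⇒ little 00 88
L3: cpi op=0xd:6|rd=1:2|imm=145:8 ⇒ 0x3591 ⇒ little 91 35

00889135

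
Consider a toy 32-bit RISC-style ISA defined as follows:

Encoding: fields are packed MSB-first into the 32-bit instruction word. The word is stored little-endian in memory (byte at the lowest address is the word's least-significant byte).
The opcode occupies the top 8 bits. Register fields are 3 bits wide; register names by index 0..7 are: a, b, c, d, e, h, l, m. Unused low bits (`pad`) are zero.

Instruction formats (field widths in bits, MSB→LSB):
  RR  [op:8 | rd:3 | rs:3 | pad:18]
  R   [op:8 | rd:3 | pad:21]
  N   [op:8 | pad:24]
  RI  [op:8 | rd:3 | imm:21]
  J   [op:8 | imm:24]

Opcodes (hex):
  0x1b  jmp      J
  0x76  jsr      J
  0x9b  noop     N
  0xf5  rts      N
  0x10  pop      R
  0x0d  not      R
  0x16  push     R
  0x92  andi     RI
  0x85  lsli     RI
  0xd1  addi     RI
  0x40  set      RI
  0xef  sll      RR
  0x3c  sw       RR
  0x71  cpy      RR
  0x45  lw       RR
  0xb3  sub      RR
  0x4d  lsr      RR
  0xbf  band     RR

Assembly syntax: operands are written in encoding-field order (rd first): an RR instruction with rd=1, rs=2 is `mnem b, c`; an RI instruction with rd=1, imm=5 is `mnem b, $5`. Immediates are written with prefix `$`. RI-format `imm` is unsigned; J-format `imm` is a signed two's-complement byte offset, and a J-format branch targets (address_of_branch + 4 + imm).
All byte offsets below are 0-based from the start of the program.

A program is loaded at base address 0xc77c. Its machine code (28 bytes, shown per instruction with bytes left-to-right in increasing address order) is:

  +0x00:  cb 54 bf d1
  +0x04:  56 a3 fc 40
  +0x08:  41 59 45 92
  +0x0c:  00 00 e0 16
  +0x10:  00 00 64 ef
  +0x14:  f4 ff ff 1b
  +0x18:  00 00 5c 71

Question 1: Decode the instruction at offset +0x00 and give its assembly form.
[00] cb 54 bf d1 → 0xd1bf54cb
  top 8b → 0xd1 → addi [RI]
  rd: (w>>21)&0x7=0x5 → h
  imm: (w>>0)&0x1fffff=0x1f54cb → $2053323

addi h, $2053323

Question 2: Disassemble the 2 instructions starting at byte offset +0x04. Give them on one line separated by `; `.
+0x04: 56 a3 fc 40 ⇒ word 0x40fca356 (little)
  op=0x40fca356>>24=0x40 ⇒ set (RI)
  rd@[23:21]=0x7 ⇒ m
  imm@[20:0]=0x1ca356 ⇒ $1876822
+0x08: 41 59 45 92 ⇒ word 0x92455941 (little)
  op=0x92455941>>24=0x92 ⇒ andi (RI)
  rd@[23:21]=0x2 ⇒ c
  imm@[20:0]=0x55941 ⇒ $350529

set m, $1876822; andi c, $350529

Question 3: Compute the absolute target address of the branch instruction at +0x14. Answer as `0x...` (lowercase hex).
off 0x14: read f4 ff ff 1b as little → 0x1bfffff4
  top 8b → 0x1b → jmp [J]
  imm: (w>>0)&0xffffff=0xfffff4 (s24→-12) → $-12
  target = base 0xc77c + off 0x14 + 4 + imm -12 = 0xc788

0xc788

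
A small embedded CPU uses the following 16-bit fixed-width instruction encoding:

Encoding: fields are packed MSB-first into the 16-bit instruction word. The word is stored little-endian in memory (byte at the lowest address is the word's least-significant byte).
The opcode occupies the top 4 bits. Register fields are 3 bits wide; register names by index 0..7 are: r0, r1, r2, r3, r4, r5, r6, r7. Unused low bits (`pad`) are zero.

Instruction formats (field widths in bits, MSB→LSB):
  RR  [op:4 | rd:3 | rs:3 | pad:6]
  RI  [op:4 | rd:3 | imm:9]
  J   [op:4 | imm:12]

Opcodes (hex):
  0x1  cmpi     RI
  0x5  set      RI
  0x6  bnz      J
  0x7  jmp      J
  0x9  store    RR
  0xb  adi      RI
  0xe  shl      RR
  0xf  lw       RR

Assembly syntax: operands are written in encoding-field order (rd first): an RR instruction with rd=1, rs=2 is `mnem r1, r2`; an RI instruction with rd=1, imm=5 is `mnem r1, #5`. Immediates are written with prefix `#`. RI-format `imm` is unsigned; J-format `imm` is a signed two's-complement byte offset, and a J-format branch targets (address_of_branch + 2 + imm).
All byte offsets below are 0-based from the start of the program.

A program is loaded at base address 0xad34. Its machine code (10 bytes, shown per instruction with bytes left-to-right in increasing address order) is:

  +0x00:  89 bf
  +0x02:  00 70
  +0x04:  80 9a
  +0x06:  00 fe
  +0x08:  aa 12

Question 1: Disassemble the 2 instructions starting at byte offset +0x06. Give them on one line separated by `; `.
[06] 00 fe → 0xfe00
  op=0xfe00>>12=0xf ⇒ lw (RR)
  rd@[11:9]=0x7 ⇒ r7
  rs@[8:6]=0x0 ⇒ r0
[08] aa 12 → 0x12aa
  op=0x12aa>>12=0x1 ⇒ cmpi (RI)
  rd@[11:9]=0x1 ⇒ r1
  imm@[8:0]=0xaa ⇒ #170

lw r7, r0; cmpi r1, #170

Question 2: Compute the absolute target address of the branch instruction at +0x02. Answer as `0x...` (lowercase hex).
0xad38

[02] 00 70 → 0x7000
  op=0x7000>>12=0x7 ⇒ jmp (J)
  [11:0] imm=0 = #0
  target = base 0xad34 + off 0x02 + 2 + imm 0 = 0xad38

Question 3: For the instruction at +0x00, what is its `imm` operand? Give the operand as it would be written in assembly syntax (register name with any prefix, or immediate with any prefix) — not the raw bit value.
#393

off 0x00: read 89 bf as little → 0xbf89
  top 4b → 0xb → adi [RI]
  [11:9] rd=7 = r7
  [8:0] imm=393 = #393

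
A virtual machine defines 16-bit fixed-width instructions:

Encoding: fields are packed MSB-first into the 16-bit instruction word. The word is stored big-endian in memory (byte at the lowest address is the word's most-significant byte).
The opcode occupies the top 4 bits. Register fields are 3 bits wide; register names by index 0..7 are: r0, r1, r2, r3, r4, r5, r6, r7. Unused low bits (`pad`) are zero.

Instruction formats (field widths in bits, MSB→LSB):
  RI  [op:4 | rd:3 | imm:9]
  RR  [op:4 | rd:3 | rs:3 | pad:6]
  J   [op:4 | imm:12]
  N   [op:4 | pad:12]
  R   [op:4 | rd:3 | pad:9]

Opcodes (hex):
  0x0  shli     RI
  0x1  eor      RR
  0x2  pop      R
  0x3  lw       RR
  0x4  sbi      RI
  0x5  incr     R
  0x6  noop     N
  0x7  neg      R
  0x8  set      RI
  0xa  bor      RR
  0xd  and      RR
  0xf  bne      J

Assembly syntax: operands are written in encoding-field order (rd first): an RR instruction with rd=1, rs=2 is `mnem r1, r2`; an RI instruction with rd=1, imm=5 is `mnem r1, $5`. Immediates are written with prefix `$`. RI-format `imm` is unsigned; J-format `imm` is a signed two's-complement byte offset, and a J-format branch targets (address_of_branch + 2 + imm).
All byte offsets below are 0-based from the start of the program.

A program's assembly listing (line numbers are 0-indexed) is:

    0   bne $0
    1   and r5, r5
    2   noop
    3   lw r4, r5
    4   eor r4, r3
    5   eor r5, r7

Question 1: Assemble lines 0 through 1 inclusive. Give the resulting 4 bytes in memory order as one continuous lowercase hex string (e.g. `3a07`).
L0: bne op=0xf:4|imm=0:12 ⇒ 0xf000 ⇒ big f0 00
L1: and op=0xd:4|rd=5:3|rs=5:3|pad=0:6 ⇒ 0xdb40 ⇒ big db 40

f000db40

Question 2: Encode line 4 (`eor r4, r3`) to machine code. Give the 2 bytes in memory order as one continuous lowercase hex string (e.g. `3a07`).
18c0

L4: eor op=0x1:4|rd=4:3|rs=3:3|pad=0:6 ⇒ 0x18c0 ⇒ big 18 c0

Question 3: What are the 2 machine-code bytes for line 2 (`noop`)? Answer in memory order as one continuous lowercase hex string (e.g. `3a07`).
2. noop fields op=0x6:4|pad=0:12 → word 6000h → 60 00

6000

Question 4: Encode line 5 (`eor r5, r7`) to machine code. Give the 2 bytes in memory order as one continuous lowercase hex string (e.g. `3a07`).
5. eor fields op=0x1:4|rd=5:3|rs=7:3|pad=0:6 → word 1bc0h → 1b c0

1bc0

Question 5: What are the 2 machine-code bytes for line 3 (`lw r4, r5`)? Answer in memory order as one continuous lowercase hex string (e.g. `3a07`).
3. lw fields op=0x3:4|rd=4:3|rs=5:3|pad=0:6 → word 3940h → 39 40

3940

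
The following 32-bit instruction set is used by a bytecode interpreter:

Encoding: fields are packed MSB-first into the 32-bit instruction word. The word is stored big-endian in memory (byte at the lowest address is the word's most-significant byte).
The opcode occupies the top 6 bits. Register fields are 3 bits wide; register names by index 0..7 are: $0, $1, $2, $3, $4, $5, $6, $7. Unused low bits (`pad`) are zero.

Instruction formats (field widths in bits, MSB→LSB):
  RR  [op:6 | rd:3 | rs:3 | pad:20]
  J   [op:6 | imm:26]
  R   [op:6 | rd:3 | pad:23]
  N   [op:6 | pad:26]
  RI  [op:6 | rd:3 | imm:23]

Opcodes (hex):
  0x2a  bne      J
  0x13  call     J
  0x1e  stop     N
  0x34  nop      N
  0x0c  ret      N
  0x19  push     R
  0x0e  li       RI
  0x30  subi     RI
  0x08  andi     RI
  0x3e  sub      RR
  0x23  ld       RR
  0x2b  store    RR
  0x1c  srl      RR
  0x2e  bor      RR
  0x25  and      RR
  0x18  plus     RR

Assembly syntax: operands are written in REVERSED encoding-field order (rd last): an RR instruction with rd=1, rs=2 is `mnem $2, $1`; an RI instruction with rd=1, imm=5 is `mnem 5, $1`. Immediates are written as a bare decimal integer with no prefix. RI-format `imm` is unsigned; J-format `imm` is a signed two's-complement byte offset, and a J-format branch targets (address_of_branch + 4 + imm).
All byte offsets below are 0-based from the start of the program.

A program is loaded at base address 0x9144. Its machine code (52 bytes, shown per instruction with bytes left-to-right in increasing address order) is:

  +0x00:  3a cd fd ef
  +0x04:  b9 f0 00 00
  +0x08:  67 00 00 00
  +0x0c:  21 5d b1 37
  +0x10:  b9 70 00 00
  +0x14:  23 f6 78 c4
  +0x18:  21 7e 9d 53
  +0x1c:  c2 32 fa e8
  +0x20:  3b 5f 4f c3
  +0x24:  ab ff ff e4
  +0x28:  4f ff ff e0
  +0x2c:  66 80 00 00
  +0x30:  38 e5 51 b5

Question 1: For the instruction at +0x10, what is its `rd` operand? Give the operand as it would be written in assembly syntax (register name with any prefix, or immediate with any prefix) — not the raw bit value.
$2

+0x10: b9 70 00 00 ⇒ word 0xb9700000 (big)
  opcode bits[31:26]=0x2e: bor/RR
  rd@[25:23]=0x2 ⇒ $2
  rs@[22:20]=0x7 ⇒ $7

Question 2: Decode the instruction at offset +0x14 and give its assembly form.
off 0x14: read 23 f6 78 c4 as big → 0x23f678c4
  top 6b → 0x8 → andi [RI]
  rd: (w>>23)&0x7=0x7 → $7
  imm: (w>>0)&0x7fffff=0x7678c4 → 7764164

andi 7764164, $7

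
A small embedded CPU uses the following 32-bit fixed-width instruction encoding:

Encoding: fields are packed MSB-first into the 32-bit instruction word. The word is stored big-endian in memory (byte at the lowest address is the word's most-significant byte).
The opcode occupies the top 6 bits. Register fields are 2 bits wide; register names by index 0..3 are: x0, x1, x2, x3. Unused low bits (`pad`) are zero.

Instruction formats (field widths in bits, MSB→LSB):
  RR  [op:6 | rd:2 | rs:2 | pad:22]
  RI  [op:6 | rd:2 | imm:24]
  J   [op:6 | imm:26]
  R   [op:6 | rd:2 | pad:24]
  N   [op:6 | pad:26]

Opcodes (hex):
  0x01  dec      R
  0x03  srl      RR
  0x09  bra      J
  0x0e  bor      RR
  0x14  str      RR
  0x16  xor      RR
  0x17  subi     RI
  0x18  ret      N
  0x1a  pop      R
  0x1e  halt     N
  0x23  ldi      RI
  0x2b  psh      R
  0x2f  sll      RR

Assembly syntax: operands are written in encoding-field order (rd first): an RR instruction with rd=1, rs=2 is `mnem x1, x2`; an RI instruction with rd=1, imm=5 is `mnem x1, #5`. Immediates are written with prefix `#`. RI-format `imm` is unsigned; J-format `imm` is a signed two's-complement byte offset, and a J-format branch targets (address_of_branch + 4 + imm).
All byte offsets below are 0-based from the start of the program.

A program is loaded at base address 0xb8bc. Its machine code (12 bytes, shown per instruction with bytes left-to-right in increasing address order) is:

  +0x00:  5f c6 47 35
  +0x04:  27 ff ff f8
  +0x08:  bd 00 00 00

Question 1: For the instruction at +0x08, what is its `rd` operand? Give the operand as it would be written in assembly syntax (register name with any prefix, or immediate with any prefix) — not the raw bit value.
x1

+0x08: bd 00 00 00 ⇒ word 0xbd000000 (big)
  opcode bits[31:26]=0x2f: sll/RR
  rd: (w>>24)&0x3=0x1 → x1
  rs: (w>>22)&0x3=0x0 → x0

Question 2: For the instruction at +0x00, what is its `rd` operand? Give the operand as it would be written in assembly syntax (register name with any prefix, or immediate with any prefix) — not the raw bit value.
@+00  big-endian(5f c6 47 35) = 0x5fc64735
  top 6b → 0x17 → subi [RI]
  rd@[25:24]=0x3 ⇒ x3
  imm@[23:0]=0xc64735 ⇒ #12994357

x3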